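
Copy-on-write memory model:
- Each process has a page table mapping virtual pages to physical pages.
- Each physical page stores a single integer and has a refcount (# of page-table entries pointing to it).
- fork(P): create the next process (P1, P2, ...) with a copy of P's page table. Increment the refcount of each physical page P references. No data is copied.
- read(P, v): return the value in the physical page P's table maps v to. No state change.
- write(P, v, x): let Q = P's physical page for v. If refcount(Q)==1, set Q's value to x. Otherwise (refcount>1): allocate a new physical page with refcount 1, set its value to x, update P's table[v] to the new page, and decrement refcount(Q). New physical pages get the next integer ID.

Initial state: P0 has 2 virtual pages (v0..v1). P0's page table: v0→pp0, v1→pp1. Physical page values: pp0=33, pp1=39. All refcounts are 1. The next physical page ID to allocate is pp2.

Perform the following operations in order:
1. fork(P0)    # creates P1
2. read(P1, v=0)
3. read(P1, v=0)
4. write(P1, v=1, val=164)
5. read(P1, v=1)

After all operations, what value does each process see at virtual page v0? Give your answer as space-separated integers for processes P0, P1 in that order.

Op 1: fork(P0) -> P1. 2 ppages; refcounts: pp0:2 pp1:2
Op 2: read(P1, v0) -> 33. No state change.
Op 3: read(P1, v0) -> 33. No state change.
Op 4: write(P1, v1, 164). refcount(pp1)=2>1 -> COPY to pp2. 3 ppages; refcounts: pp0:2 pp1:1 pp2:1
Op 5: read(P1, v1) -> 164. No state change.
P0: v0 -> pp0 = 33
P1: v0 -> pp0 = 33

Answer: 33 33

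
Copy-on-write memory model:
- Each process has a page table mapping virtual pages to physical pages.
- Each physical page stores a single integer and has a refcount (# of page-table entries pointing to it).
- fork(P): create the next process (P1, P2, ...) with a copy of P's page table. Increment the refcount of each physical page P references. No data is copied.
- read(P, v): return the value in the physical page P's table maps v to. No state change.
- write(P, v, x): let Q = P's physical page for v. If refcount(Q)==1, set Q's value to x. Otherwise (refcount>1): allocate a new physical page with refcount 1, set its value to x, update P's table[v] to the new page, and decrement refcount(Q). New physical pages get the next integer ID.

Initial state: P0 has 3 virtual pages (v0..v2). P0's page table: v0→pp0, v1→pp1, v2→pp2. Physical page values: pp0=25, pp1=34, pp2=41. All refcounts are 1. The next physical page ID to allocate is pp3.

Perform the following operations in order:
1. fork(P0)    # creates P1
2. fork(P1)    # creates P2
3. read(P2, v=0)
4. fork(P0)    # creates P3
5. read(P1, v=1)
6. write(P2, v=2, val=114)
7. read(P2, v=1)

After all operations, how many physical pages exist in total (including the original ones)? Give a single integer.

Answer: 4

Derivation:
Op 1: fork(P0) -> P1. 3 ppages; refcounts: pp0:2 pp1:2 pp2:2
Op 2: fork(P1) -> P2. 3 ppages; refcounts: pp0:3 pp1:3 pp2:3
Op 3: read(P2, v0) -> 25. No state change.
Op 4: fork(P0) -> P3. 3 ppages; refcounts: pp0:4 pp1:4 pp2:4
Op 5: read(P1, v1) -> 34. No state change.
Op 6: write(P2, v2, 114). refcount(pp2)=4>1 -> COPY to pp3. 4 ppages; refcounts: pp0:4 pp1:4 pp2:3 pp3:1
Op 7: read(P2, v1) -> 34. No state change.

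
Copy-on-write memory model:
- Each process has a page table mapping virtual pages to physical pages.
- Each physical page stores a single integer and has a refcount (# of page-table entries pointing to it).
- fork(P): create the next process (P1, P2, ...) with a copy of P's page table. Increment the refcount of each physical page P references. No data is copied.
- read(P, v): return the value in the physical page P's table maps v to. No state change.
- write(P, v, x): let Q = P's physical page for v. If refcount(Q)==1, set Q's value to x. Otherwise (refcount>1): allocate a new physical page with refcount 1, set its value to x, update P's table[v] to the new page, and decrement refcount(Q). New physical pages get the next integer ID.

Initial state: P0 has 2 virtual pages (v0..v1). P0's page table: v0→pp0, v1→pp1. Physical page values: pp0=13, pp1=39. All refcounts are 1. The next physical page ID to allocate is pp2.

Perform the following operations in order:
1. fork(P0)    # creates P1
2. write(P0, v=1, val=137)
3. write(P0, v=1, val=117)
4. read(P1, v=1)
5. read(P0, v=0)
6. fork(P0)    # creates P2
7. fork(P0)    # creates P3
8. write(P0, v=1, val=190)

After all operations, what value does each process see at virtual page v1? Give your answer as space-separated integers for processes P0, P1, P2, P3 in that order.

Op 1: fork(P0) -> P1. 2 ppages; refcounts: pp0:2 pp1:2
Op 2: write(P0, v1, 137). refcount(pp1)=2>1 -> COPY to pp2. 3 ppages; refcounts: pp0:2 pp1:1 pp2:1
Op 3: write(P0, v1, 117). refcount(pp2)=1 -> write in place. 3 ppages; refcounts: pp0:2 pp1:1 pp2:1
Op 4: read(P1, v1) -> 39. No state change.
Op 5: read(P0, v0) -> 13. No state change.
Op 6: fork(P0) -> P2. 3 ppages; refcounts: pp0:3 pp1:1 pp2:2
Op 7: fork(P0) -> P3. 3 ppages; refcounts: pp0:4 pp1:1 pp2:3
Op 8: write(P0, v1, 190). refcount(pp2)=3>1 -> COPY to pp3. 4 ppages; refcounts: pp0:4 pp1:1 pp2:2 pp3:1
P0: v1 -> pp3 = 190
P1: v1 -> pp1 = 39
P2: v1 -> pp2 = 117
P3: v1 -> pp2 = 117

Answer: 190 39 117 117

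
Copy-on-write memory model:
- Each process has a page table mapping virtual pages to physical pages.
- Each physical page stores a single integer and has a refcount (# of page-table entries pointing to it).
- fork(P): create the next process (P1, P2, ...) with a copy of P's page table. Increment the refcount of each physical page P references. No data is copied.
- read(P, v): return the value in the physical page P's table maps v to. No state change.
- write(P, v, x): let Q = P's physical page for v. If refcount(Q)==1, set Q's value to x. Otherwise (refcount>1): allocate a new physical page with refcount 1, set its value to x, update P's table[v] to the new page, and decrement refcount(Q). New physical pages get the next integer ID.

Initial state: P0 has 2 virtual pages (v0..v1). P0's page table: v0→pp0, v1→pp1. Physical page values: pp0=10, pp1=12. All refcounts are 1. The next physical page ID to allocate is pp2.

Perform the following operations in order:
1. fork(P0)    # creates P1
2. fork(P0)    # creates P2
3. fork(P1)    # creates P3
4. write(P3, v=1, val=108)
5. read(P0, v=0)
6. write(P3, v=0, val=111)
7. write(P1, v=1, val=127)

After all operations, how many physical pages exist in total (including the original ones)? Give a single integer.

Answer: 5

Derivation:
Op 1: fork(P0) -> P1. 2 ppages; refcounts: pp0:2 pp1:2
Op 2: fork(P0) -> P2. 2 ppages; refcounts: pp0:3 pp1:3
Op 3: fork(P1) -> P3. 2 ppages; refcounts: pp0:4 pp1:4
Op 4: write(P3, v1, 108). refcount(pp1)=4>1 -> COPY to pp2. 3 ppages; refcounts: pp0:4 pp1:3 pp2:1
Op 5: read(P0, v0) -> 10. No state change.
Op 6: write(P3, v0, 111). refcount(pp0)=4>1 -> COPY to pp3. 4 ppages; refcounts: pp0:3 pp1:3 pp2:1 pp3:1
Op 7: write(P1, v1, 127). refcount(pp1)=3>1 -> COPY to pp4. 5 ppages; refcounts: pp0:3 pp1:2 pp2:1 pp3:1 pp4:1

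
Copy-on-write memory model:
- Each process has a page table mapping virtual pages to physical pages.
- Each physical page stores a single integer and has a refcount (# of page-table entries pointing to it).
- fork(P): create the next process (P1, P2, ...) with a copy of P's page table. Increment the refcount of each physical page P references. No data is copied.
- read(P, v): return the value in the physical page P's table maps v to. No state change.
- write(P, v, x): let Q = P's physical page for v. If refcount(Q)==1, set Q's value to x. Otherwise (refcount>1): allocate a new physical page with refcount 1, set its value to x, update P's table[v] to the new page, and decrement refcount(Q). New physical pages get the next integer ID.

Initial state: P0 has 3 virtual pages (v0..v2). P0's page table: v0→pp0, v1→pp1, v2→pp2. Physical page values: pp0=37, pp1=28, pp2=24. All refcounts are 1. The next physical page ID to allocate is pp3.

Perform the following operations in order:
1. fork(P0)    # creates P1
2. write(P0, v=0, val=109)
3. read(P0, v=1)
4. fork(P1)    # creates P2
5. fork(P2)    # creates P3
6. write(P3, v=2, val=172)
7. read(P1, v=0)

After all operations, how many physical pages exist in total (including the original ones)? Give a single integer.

Op 1: fork(P0) -> P1. 3 ppages; refcounts: pp0:2 pp1:2 pp2:2
Op 2: write(P0, v0, 109). refcount(pp0)=2>1 -> COPY to pp3. 4 ppages; refcounts: pp0:1 pp1:2 pp2:2 pp3:1
Op 3: read(P0, v1) -> 28. No state change.
Op 4: fork(P1) -> P2. 4 ppages; refcounts: pp0:2 pp1:3 pp2:3 pp3:1
Op 5: fork(P2) -> P3. 4 ppages; refcounts: pp0:3 pp1:4 pp2:4 pp3:1
Op 6: write(P3, v2, 172). refcount(pp2)=4>1 -> COPY to pp4. 5 ppages; refcounts: pp0:3 pp1:4 pp2:3 pp3:1 pp4:1
Op 7: read(P1, v0) -> 37. No state change.

Answer: 5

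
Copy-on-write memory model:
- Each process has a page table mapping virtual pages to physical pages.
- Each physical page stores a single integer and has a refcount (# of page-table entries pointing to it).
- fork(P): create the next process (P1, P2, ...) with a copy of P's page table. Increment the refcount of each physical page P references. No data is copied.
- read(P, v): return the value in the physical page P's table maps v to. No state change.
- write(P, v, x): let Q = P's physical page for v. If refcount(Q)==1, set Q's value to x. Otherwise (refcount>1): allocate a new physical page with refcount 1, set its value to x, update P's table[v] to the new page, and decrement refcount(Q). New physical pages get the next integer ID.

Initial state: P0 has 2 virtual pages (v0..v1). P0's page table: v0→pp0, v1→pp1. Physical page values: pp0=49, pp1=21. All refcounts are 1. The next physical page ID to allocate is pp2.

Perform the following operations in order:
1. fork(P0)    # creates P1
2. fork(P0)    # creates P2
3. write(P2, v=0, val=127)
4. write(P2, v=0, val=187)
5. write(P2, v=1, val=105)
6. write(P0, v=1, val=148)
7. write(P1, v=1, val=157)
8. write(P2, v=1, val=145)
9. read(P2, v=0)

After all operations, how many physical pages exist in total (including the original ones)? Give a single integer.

Op 1: fork(P0) -> P1. 2 ppages; refcounts: pp0:2 pp1:2
Op 2: fork(P0) -> P2. 2 ppages; refcounts: pp0:3 pp1:3
Op 3: write(P2, v0, 127). refcount(pp0)=3>1 -> COPY to pp2. 3 ppages; refcounts: pp0:2 pp1:3 pp2:1
Op 4: write(P2, v0, 187). refcount(pp2)=1 -> write in place. 3 ppages; refcounts: pp0:2 pp1:3 pp2:1
Op 5: write(P2, v1, 105). refcount(pp1)=3>1 -> COPY to pp3. 4 ppages; refcounts: pp0:2 pp1:2 pp2:1 pp3:1
Op 6: write(P0, v1, 148). refcount(pp1)=2>1 -> COPY to pp4. 5 ppages; refcounts: pp0:2 pp1:1 pp2:1 pp3:1 pp4:1
Op 7: write(P1, v1, 157). refcount(pp1)=1 -> write in place. 5 ppages; refcounts: pp0:2 pp1:1 pp2:1 pp3:1 pp4:1
Op 8: write(P2, v1, 145). refcount(pp3)=1 -> write in place. 5 ppages; refcounts: pp0:2 pp1:1 pp2:1 pp3:1 pp4:1
Op 9: read(P2, v0) -> 187. No state change.

Answer: 5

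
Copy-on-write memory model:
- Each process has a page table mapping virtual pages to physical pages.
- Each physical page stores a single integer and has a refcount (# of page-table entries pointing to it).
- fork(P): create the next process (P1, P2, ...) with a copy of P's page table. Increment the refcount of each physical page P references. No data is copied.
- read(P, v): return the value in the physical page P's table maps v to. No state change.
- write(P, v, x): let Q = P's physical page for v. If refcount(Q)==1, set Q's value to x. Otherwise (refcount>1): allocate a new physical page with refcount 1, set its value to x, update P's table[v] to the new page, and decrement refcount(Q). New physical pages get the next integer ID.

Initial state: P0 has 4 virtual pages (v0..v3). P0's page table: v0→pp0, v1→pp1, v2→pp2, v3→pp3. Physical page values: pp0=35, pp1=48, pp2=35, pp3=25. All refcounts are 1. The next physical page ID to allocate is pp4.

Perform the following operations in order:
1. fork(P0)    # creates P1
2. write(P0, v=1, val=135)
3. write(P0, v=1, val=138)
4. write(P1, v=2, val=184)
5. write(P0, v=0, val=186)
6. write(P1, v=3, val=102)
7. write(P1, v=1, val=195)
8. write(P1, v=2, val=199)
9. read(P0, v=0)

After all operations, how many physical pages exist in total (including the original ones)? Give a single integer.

Op 1: fork(P0) -> P1. 4 ppages; refcounts: pp0:2 pp1:2 pp2:2 pp3:2
Op 2: write(P0, v1, 135). refcount(pp1)=2>1 -> COPY to pp4. 5 ppages; refcounts: pp0:2 pp1:1 pp2:2 pp3:2 pp4:1
Op 3: write(P0, v1, 138). refcount(pp4)=1 -> write in place. 5 ppages; refcounts: pp0:2 pp1:1 pp2:2 pp3:2 pp4:1
Op 4: write(P1, v2, 184). refcount(pp2)=2>1 -> COPY to pp5. 6 ppages; refcounts: pp0:2 pp1:1 pp2:1 pp3:2 pp4:1 pp5:1
Op 5: write(P0, v0, 186). refcount(pp0)=2>1 -> COPY to pp6. 7 ppages; refcounts: pp0:1 pp1:1 pp2:1 pp3:2 pp4:1 pp5:1 pp6:1
Op 6: write(P1, v3, 102). refcount(pp3)=2>1 -> COPY to pp7. 8 ppages; refcounts: pp0:1 pp1:1 pp2:1 pp3:1 pp4:1 pp5:1 pp6:1 pp7:1
Op 7: write(P1, v1, 195). refcount(pp1)=1 -> write in place. 8 ppages; refcounts: pp0:1 pp1:1 pp2:1 pp3:1 pp4:1 pp5:1 pp6:1 pp7:1
Op 8: write(P1, v2, 199). refcount(pp5)=1 -> write in place. 8 ppages; refcounts: pp0:1 pp1:1 pp2:1 pp3:1 pp4:1 pp5:1 pp6:1 pp7:1
Op 9: read(P0, v0) -> 186. No state change.

Answer: 8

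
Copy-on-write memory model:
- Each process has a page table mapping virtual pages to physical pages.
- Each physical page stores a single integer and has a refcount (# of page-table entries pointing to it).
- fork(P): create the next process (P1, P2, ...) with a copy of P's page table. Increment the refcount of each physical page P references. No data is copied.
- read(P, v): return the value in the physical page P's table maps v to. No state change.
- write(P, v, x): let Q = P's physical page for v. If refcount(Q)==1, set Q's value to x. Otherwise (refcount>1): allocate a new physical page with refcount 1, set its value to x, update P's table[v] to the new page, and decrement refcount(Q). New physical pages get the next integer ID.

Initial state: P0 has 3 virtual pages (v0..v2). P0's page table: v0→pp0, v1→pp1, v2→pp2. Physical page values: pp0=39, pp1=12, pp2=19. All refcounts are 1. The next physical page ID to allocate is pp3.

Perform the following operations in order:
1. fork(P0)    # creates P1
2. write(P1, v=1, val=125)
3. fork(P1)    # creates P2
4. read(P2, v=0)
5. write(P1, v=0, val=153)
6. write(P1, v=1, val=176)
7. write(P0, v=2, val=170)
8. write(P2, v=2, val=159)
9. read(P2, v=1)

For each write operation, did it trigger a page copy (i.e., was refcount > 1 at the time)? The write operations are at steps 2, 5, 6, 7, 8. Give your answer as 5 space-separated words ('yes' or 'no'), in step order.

Op 1: fork(P0) -> P1. 3 ppages; refcounts: pp0:2 pp1:2 pp2:2
Op 2: write(P1, v1, 125). refcount(pp1)=2>1 -> COPY to pp3. 4 ppages; refcounts: pp0:2 pp1:1 pp2:2 pp3:1
Op 3: fork(P1) -> P2. 4 ppages; refcounts: pp0:3 pp1:1 pp2:3 pp3:2
Op 4: read(P2, v0) -> 39. No state change.
Op 5: write(P1, v0, 153). refcount(pp0)=3>1 -> COPY to pp4. 5 ppages; refcounts: pp0:2 pp1:1 pp2:3 pp3:2 pp4:1
Op 6: write(P1, v1, 176). refcount(pp3)=2>1 -> COPY to pp5. 6 ppages; refcounts: pp0:2 pp1:1 pp2:3 pp3:1 pp4:1 pp5:1
Op 7: write(P0, v2, 170). refcount(pp2)=3>1 -> COPY to pp6. 7 ppages; refcounts: pp0:2 pp1:1 pp2:2 pp3:1 pp4:1 pp5:1 pp6:1
Op 8: write(P2, v2, 159). refcount(pp2)=2>1 -> COPY to pp7. 8 ppages; refcounts: pp0:2 pp1:1 pp2:1 pp3:1 pp4:1 pp5:1 pp6:1 pp7:1
Op 9: read(P2, v1) -> 125. No state change.

yes yes yes yes yes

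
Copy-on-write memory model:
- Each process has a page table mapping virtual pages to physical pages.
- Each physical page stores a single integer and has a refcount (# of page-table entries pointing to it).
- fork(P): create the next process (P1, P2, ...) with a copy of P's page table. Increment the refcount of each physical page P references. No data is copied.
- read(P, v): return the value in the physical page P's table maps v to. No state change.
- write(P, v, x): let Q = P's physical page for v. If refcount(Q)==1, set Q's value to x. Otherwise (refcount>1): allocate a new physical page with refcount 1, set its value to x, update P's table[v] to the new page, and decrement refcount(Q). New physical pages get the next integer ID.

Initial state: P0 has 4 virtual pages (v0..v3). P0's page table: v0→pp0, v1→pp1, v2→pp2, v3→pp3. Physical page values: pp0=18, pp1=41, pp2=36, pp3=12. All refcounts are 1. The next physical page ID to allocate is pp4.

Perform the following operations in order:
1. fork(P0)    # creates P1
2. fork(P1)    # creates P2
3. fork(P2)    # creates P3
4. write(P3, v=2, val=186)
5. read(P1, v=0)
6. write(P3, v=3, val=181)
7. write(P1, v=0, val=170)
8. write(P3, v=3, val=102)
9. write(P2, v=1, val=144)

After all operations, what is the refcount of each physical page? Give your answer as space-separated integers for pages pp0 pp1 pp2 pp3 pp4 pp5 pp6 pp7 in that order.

Answer: 3 3 3 3 1 1 1 1

Derivation:
Op 1: fork(P0) -> P1. 4 ppages; refcounts: pp0:2 pp1:2 pp2:2 pp3:2
Op 2: fork(P1) -> P2. 4 ppages; refcounts: pp0:3 pp1:3 pp2:3 pp3:3
Op 3: fork(P2) -> P3. 4 ppages; refcounts: pp0:4 pp1:4 pp2:4 pp3:4
Op 4: write(P3, v2, 186). refcount(pp2)=4>1 -> COPY to pp4. 5 ppages; refcounts: pp0:4 pp1:4 pp2:3 pp3:4 pp4:1
Op 5: read(P1, v0) -> 18. No state change.
Op 6: write(P3, v3, 181). refcount(pp3)=4>1 -> COPY to pp5. 6 ppages; refcounts: pp0:4 pp1:4 pp2:3 pp3:3 pp4:1 pp5:1
Op 7: write(P1, v0, 170). refcount(pp0)=4>1 -> COPY to pp6. 7 ppages; refcounts: pp0:3 pp1:4 pp2:3 pp3:3 pp4:1 pp5:1 pp6:1
Op 8: write(P3, v3, 102). refcount(pp5)=1 -> write in place. 7 ppages; refcounts: pp0:3 pp1:4 pp2:3 pp3:3 pp4:1 pp5:1 pp6:1
Op 9: write(P2, v1, 144). refcount(pp1)=4>1 -> COPY to pp7. 8 ppages; refcounts: pp0:3 pp1:3 pp2:3 pp3:3 pp4:1 pp5:1 pp6:1 pp7:1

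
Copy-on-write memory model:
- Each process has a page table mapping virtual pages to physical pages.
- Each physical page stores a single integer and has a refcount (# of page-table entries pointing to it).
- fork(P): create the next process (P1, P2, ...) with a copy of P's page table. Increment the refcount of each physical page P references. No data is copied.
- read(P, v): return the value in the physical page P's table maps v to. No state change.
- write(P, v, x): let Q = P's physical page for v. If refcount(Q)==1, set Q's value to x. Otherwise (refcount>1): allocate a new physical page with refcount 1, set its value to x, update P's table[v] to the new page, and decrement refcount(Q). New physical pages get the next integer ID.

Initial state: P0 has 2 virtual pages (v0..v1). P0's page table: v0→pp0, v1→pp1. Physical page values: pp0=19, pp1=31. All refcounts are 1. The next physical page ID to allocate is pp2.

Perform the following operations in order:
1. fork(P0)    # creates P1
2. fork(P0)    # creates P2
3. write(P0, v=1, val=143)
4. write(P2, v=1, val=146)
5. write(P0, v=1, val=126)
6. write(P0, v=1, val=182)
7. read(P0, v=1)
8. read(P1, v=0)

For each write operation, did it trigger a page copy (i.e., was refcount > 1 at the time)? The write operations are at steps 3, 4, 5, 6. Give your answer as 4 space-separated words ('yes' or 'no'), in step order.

Op 1: fork(P0) -> P1. 2 ppages; refcounts: pp0:2 pp1:2
Op 2: fork(P0) -> P2. 2 ppages; refcounts: pp0:3 pp1:3
Op 3: write(P0, v1, 143). refcount(pp1)=3>1 -> COPY to pp2. 3 ppages; refcounts: pp0:3 pp1:2 pp2:1
Op 4: write(P2, v1, 146). refcount(pp1)=2>1 -> COPY to pp3. 4 ppages; refcounts: pp0:3 pp1:1 pp2:1 pp3:1
Op 5: write(P0, v1, 126). refcount(pp2)=1 -> write in place. 4 ppages; refcounts: pp0:3 pp1:1 pp2:1 pp3:1
Op 6: write(P0, v1, 182). refcount(pp2)=1 -> write in place. 4 ppages; refcounts: pp0:3 pp1:1 pp2:1 pp3:1
Op 7: read(P0, v1) -> 182. No state change.
Op 8: read(P1, v0) -> 19. No state change.

yes yes no no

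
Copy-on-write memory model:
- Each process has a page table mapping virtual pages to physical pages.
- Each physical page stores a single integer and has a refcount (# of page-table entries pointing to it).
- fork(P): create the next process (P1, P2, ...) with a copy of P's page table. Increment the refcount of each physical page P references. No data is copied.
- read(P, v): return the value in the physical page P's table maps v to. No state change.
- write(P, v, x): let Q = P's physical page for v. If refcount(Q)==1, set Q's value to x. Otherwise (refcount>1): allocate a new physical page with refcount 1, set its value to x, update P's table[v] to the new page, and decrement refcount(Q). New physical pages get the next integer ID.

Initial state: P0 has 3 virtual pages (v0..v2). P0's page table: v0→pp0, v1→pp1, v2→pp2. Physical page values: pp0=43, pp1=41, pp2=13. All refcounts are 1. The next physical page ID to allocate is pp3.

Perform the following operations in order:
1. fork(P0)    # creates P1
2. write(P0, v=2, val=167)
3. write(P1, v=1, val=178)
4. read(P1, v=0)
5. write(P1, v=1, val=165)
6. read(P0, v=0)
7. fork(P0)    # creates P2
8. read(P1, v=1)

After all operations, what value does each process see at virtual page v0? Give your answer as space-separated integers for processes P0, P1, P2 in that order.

Answer: 43 43 43

Derivation:
Op 1: fork(P0) -> P1. 3 ppages; refcounts: pp0:2 pp1:2 pp2:2
Op 2: write(P0, v2, 167). refcount(pp2)=2>1 -> COPY to pp3. 4 ppages; refcounts: pp0:2 pp1:2 pp2:1 pp3:1
Op 3: write(P1, v1, 178). refcount(pp1)=2>1 -> COPY to pp4. 5 ppages; refcounts: pp0:2 pp1:1 pp2:1 pp3:1 pp4:1
Op 4: read(P1, v0) -> 43. No state change.
Op 5: write(P1, v1, 165). refcount(pp4)=1 -> write in place. 5 ppages; refcounts: pp0:2 pp1:1 pp2:1 pp3:1 pp4:1
Op 6: read(P0, v0) -> 43. No state change.
Op 7: fork(P0) -> P2. 5 ppages; refcounts: pp0:3 pp1:2 pp2:1 pp3:2 pp4:1
Op 8: read(P1, v1) -> 165. No state change.
P0: v0 -> pp0 = 43
P1: v0 -> pp0 = 43
P2: v0 -> pp0 = 43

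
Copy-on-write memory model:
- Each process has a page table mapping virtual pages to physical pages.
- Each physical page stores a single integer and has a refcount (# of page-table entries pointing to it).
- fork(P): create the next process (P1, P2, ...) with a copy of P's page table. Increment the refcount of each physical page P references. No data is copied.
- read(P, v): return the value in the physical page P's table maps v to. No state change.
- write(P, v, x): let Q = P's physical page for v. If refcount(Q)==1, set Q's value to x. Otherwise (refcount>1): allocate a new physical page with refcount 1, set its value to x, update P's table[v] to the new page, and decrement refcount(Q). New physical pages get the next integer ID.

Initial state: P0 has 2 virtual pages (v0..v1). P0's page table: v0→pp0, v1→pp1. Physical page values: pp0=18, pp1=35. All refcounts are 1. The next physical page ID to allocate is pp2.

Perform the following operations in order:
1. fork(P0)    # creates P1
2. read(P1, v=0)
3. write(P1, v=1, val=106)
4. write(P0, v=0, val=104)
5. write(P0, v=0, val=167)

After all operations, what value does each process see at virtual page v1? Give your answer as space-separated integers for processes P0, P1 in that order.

Answer: 35 106

Derivation:
Op 1: fork(P0) -> P1. 2 ppages; refcounts: pp0:2 pp1:2
Op 2: read(P1, v0) -> 18. No state change.
Op 3: write(P1, v1, 106). refcount(pp1)=2>1 -> COPY to pp2. 3 ppages; refcounts: pp0:2 pp1:1 pp2:1
Op 4: write(P0, v0, 104). refcount(pp0)=2>1 -> COPY to pp3. 4 ppages; refcounts: pp0:1 pp1:1 pp2:1 pp3:1
Op 5: write(P0, v0, 167). refcount(pp3)=1 -> write in place. 4 ppages; refcounts: pp0:1 pp1:1 pp2:1 pp3:1
P0: v1 -> pp1 = 35
P1: v1 -> pp2 = 106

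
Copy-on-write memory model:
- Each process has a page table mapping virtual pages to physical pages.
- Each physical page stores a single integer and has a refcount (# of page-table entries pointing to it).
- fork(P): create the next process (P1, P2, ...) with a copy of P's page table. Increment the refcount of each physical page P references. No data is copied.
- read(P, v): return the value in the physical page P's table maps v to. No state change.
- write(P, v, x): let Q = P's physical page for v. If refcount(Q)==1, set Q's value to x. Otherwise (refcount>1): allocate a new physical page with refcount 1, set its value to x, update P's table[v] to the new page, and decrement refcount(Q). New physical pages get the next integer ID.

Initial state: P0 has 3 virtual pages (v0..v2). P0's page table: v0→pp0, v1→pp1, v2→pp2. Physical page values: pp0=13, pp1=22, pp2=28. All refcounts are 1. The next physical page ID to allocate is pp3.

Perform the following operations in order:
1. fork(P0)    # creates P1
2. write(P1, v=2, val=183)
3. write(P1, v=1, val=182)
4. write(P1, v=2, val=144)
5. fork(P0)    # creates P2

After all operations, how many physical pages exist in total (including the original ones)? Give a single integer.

Op 1: fork(P0) -> P1. 3 ppages; refcounts: pp0:2 pp1:2 pp2:2
Op 2: write(P1, v2, 183). refcount(pp2)=2>1 -> COPY to pp3. 4 ppages; refcounts: pp0:2 pp1:2 pp2:1 pp3:1
Op 3: write(P1, v1, 182). refcount(pp1)=2>1 -> COPY to pp4. 5 ppages; refcounts: pp0:2 pp1:1 pp2:1 pp3:1 pp4:1
Op 4: write(P1, v2, 144). refcount(pp3)=1 -> write in place. 5 ppages; refcounts: pp0:2 pp1:1 pp2:1 pp3:1 pp4:1
Op 5: fork(P0) -> P2. 5 ppages; refcounts: pp0:3 pp1:2 pp2:2 pp3:1 pp4:1

Answer: 5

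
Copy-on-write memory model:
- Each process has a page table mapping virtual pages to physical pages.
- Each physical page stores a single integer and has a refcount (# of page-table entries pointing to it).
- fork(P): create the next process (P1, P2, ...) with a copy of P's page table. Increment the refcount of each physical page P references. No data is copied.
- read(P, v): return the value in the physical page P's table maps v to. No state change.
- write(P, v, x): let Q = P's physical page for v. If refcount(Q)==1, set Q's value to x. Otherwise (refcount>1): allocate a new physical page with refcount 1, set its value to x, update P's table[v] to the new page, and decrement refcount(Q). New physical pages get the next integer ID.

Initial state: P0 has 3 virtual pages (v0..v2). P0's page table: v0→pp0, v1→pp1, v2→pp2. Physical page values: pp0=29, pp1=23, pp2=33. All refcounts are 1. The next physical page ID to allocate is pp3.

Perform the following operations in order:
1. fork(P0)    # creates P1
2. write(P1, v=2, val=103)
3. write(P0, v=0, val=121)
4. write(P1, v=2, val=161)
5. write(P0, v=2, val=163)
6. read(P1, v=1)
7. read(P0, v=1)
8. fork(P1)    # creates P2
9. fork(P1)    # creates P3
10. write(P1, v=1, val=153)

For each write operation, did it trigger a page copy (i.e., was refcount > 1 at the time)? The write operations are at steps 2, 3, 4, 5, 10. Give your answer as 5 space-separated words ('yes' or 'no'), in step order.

Op 1: fork(P0) -> P1. 3 ppages; refcounts: pp0:2 pp1:2 pp2:2
Op 2: write(P1, v2, 103). refcount(pp2)=2>1 -> COPY to pp3. 4 ppages; refcounts: pp0:2 pp1:2 pp2:1 pp3:1
Op 3: write(P0, v0, 121). refcount(pp0)=2>1 -> COPY to pp4. 5 ppages; refcounts: pp0:1 pp1:2 pp2:1 pp3:1 pp4:1
Op 4: write(P1, v2, 161). refcount(pp3)=1 -> write in place. 5 ppages; refcounts: pp0:1 pp1:2 pp2:1 pp3:1 pp4:1
Op 5: write(P0, v2, 163). refcount(pp2)=1 -> write in place. 5 ppages; refcounts: pp0:1 pp1:2 pp2:1 pp3:1 pp4:1
Op 6: read(P1, v1) -> 23. No state change.
Op 7: read(P0, v1) -> 23. No state change.
Op 8: fork(P1) -> P2. 5 ppages; refcounts: pp0:2 pp1:3 pp2:1 pp3:2 pp4:1
Op 9: fork(P1) -> P3. 5 ppages; refcounts: pp0:3 pp1:4 pp2:1 pp3:3 pp4:1
Op 10: write(P1, v1, 153). refcount(pp1)=4>1 -> COPY to pp5. 6 ppages; refcounts: pp0:3 pp1:3 pp2:1 pp3:3 pp4:1 pp5:1

yes yes no no yes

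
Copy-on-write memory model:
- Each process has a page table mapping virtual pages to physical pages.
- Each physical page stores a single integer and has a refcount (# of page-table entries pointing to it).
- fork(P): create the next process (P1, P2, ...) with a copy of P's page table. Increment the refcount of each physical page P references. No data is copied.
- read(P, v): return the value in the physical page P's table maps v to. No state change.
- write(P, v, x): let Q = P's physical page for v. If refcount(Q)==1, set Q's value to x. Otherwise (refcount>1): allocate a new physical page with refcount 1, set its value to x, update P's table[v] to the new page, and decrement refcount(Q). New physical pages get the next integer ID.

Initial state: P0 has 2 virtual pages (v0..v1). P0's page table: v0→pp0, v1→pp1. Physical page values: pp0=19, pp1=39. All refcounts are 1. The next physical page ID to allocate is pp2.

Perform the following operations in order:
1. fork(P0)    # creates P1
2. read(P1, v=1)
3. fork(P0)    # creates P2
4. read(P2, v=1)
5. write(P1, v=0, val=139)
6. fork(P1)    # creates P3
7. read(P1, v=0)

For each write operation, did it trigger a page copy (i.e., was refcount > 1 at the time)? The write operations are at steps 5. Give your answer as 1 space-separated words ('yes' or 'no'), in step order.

Op 1: fork(P0) -> P1. 2 ppages; refcounts: pp0:2 pp1:2
Op 2: read(P1, v1) -> 39. No state change.
Op 3: fork(P0) -> P2. 2 ppages; refcounts: pp0:3 pp1:3
Op 4: read(P2, v1) -> 39. No state change.
Op 5: write(P1, v0, 139). refcount(pp0)=3>1 -> COPY to pp2. 3 ppages; refcounts: pp0:2 pp1:3 pp2:1
Op 6: fork(P1) -> P3. 3 ppages; refcounts: pp0:2 pp1:4 pp2:2
Op 7: read(P1, v0) -> 139. No state change.

yes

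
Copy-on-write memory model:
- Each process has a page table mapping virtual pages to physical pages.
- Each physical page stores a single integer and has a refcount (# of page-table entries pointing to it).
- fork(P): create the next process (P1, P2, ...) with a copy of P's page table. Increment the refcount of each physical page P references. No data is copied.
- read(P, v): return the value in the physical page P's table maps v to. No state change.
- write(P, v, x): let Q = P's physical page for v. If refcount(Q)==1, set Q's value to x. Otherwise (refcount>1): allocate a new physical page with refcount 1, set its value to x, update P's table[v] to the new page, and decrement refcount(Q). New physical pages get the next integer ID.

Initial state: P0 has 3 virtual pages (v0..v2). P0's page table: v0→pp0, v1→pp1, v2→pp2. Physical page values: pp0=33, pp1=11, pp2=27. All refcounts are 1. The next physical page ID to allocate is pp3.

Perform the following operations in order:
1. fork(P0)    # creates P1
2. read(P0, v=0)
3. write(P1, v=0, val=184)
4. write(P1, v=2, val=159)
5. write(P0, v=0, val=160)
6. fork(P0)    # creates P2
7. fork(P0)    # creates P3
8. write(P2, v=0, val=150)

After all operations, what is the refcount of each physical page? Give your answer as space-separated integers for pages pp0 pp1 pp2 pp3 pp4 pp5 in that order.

Op 1: fork(P0) -> P1. 3 ppages; refcounts: pp0:2 pp1:2 pp2:2
Op 2: read(P0, v0) -> 33. No state change.
Op 3: write(P1, v0, 184). refcount(pp0)=2>1 -> COPY to pp3. 4 ppages; refcounts: pp0:1 pp1:2 pp2:2 pp3:1
Op 4: write(P1, v2, 159). refcount(pp2)=2>1 -> COPY to pp4. 5 ppages; refcounts: pp0:1 pp1:2 pp2:1 pp3:1 pp4:1
Op 5: write(P0, v0, 160). refcount(pp0)=1 -> write in place. 5 ppages; refcounts: pp0:1 pp1:2 pp2:1 pp3:1 pp4:1
Op 6: fork(P0) -> P2. 5 ppages; refcounts: pp0:2 pp1:3 pp2:2 pp3:1 pp4:1
Op 7: fork(P0) -> P3. 5 ppages; refcounts: pp0:3 pp1:4 pp2:3 pp3:1 pp4:1
Op 8: write(P2, v0, 150). refcount(pp0)=3>1 -> COPY to pp5. 6 ppages; refcounts: pp0:2 pp1:4 pp2:3 pp3:1 pp4:1 pp5:1

Answer: 2 4 3 1 1 1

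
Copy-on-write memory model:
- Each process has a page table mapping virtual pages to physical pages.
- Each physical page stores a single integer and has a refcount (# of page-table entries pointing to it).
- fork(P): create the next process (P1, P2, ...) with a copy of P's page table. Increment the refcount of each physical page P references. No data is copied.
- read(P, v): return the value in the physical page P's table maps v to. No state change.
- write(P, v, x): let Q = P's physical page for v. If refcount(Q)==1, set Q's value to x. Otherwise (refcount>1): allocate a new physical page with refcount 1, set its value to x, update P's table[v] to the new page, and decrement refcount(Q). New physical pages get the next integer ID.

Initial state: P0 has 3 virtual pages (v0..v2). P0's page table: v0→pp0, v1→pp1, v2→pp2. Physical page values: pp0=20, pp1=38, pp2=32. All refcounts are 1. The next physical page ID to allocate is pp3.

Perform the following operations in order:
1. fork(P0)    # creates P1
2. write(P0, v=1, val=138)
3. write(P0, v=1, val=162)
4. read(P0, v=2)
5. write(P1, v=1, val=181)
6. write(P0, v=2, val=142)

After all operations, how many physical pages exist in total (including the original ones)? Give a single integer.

Op 1: fork(P0) -> P1. 3 ppages; refcounts: pp0:2 pp1:2 pp2:2
Op 2: write(P0, v1, 138). refcount(pp1)=2>1 -> COPY to pp3. 4 ppages; refcounts: pp0:2 pp1:1 pp2:2 pp3:1
Op 3: write(P0, v1, 162). refcount(pp3)=1 -> write in place. 4 ppages; refcounts: pp0:2 pp1:1 pp2:2 pp3:1
Op 4: read(P0, v2) -> 32. No state change.
Op 5: write(P1, v1, 181). refcount(pp1)=1 -> write in place. 4 ppages; refcounts: pp0:2 pp1:1 pp2:2 pp3:1
Op 6: write(P0, v2, 142). refcount(pp2)=2>1 -> COPY to pp4. 5 ppages; refcounts: pp0:2 pp1:1 pp2:1 pp3:1 pp4:1

Answer: 5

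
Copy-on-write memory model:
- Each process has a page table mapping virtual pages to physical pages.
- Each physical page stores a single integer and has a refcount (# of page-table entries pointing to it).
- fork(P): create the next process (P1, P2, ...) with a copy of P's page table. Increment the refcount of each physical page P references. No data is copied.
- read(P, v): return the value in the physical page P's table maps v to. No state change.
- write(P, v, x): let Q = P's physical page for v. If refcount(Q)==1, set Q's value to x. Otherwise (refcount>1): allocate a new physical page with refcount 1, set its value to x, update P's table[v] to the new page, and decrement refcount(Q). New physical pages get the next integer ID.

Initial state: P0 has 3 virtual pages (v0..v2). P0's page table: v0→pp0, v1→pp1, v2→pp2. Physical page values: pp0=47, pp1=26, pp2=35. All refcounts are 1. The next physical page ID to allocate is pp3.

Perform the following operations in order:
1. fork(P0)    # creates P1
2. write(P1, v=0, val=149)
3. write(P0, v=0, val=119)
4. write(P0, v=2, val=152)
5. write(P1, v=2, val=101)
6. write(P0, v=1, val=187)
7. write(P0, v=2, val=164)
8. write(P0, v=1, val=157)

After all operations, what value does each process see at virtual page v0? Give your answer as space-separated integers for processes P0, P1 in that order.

Op 1: fork(P0) -> P1. 3 ppages; refcounts: pp0:2 pp1:2 pp2:2
Op 2: write(P1, v0, 149). refcount(pp0)=2>1 -> COPY to pp3. 4 ppages; refcounts: pp0:1 pp1:2 pp2:2 pp3:1
Op 3: write(P0, v0, 119). refcount(pp0)=1 -> write in place. 4 ppages; refcounts: pp0:1 pp1:2 pp2:2 pp3:1
Op 4: write(P0, v2, 152). refcount(pp2)=2>1 -> COPY to pp4. 5 ppages; refcounts: pp0:1 pp1:2 pp2:1 pp3:1 pp4:1
Op 5: write(P1, v2, 101). refcount(pp2)=1 -> write in place. 5 ppages; refcounts: pp0:1 pp1:2 pp2:1 pp3:1 pp4:1
Op 6: write(P0, v1, 187). refcount(pp1)=2>1 -> COPY to pp5. 6 ppages; refcounts: pp0:1 pp1:1 pp2:1 pp3:1 pp4:1 pp5:1
Op 7: write(P0, v2, 164). refcount(pp4)=1 -> write in place. 6 ppages; refcounts: pp0:1 pp1:1 pp2:1 pp3:1 pp4:1 pp5:1
Op 8: write(P0, v1, 157). refcount(pp5)=1 -> write in place. 6 ppages; refcounts: pp0:1 pp1:1 pp2:1 pp3:1 pp4:1 pp5:1
P0: v0 -> pp0 = 119
P1: v0 -> pp3 = 149

Answer: 119 149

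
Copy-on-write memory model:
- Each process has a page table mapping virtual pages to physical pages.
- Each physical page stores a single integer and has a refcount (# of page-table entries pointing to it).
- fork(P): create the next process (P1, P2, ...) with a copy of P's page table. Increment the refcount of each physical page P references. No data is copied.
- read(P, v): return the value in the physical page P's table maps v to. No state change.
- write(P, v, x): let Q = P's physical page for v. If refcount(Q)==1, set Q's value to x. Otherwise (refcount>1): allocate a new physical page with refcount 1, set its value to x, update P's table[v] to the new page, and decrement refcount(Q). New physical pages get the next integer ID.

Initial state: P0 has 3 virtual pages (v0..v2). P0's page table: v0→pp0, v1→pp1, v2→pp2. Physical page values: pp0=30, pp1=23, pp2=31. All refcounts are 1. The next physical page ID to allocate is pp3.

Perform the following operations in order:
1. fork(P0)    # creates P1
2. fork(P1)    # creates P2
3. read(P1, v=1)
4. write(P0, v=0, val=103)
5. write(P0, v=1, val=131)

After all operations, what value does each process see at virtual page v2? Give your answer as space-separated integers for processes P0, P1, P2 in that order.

Answer: 31 31 31

Derivation:
Op 1: fork(P0) -> P1. 3 ppages; refcounts: pp0:2 pp1:2 pp2:2
Op 2: fork(P1) -> P2. 3 ppages; refcounts: pp0:3 pp1:3 pp2:3
Op 3: read(P1, v1) -> 23. No state change.
Op 4: write(P0, v0, 103). refcount(pp0)=3>1 -> COPY to pp3. 4 ppages; refcounts: pp0:2 pp1:3 pp2:3 pp3:1
Op 5: write(P0, v1, 131). refcount(pp1)=3>1 -> COPY to pp4. 5 ppages; refcounts: pp0:2 pp1:2 pp2:3 pp3:1 pp4:1
P0: v2 -> pp2 = 31
P1: v2 -> pp2 = 31
P2: v2 -> pp2 = 31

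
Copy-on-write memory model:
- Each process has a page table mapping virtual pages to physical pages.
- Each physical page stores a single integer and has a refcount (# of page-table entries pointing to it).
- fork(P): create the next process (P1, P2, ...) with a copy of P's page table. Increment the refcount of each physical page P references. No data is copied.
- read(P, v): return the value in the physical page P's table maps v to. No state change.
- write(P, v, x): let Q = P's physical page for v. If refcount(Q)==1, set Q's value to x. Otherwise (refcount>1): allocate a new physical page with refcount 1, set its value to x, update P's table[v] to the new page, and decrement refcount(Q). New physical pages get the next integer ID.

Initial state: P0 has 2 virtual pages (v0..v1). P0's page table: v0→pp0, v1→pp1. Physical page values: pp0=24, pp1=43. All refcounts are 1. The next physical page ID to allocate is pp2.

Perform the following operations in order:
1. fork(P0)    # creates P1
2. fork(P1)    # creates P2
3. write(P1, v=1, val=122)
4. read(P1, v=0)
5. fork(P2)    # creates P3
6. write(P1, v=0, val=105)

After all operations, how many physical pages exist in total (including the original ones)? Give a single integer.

Op 1: fork(P0) -> P1. 2 ppages; refcounts: pp0:2 pp1:2
Op 2: fork(P1) -> P2. 2 ppages; refcounts: pp0:3 pp1:3
Op 3: write(P1, v1, 122). refcount(pp1)=3>1 -> COPY to pp2. 3 ppages; refcounts: pp0:3 pp1:2 pp2:1
Op 4: read(P1, v0) -> 24. No state change.
Op 5: fork(P2) -> P3. 3 ppages; refcounts: pp0:4 pp1:3 pp2:1
Op 6: write(P1, v0, 105). refcount(pp0)=4>1 -> COPY to pp3. 4 ppages; refcounts: pp0:3 pp1:3 pp2:1 pp3:1

Answer: 4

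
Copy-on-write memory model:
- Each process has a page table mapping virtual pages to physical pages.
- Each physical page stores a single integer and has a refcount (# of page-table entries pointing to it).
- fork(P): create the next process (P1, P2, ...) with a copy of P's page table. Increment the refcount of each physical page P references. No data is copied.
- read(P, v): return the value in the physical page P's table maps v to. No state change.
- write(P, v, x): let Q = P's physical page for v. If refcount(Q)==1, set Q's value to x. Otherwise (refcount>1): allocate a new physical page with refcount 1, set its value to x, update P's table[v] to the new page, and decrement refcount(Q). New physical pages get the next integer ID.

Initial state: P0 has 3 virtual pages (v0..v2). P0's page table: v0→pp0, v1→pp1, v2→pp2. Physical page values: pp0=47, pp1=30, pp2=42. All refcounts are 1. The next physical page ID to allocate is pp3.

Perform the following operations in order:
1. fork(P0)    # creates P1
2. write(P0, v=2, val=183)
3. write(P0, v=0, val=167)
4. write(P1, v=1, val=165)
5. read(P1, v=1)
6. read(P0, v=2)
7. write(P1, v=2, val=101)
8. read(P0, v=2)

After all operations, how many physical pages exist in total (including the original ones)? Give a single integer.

Answer: 6

Derivation:
Op 1: fork(P0) -> P1. 3 ppages; refcounts: pp0:2 pp1:2 pp2:2
Op 2: write(P0, v2, 183). refcount(pp2)=2>1 -> COPY to pp3. 4 ppages; refcounts: pp0:2 pp1:2 pp2:1 pp3:1
Op 3: write(P0, v0, 167). refcount(pp0)=2>1 -> COPY to pp4. 5 ppages; refcounts: pp0:1 pp1:2 pp2:1 pp3:1 pp4:1
Op 4: write(P1, v1, 165). refcount(pp1)=2>1 -> COPY to pp5. 6 ppages; refcounts: pp0:1 pp1:1 pp2:1 pp3:1 pp4:1 pp5:1
Op 5: read(P1, v1) -> 165. No state change.
Op 6: read(P0, v2) -> 183. No state change.
Op 7: write(P1, v2, 101). refcount(pp2)=1 -> write in place. 6 ppages; refcounts: pp0:1 pp1:1 pp2:1 pp3:1 pp4:1 pp5:1
Op 8: read(P0, v2) -> 183. No state change.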